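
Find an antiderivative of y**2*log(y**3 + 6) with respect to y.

y**3*log(y**3 + 6)/3 - y**3/3 + 2*log(y**3 + 6) + C

Let u = y**3 + 6, so du = (3*y**2) dy.
The integral becomes (1/3)·∫ log(u) du; integrate by parts with u′=log(u), dv′=du.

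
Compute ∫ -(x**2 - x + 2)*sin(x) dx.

Use integration by parts with u = x**2 - x + 2, dv = -sin(x) dx, so v = cos(x).
Apply parts 2 times (tabular method): alternate signs, differentiate u down to 0, integrate dv up.

x**2*cos(x) - 2*x*sin(x) - x*cos(x) + sin(x) + C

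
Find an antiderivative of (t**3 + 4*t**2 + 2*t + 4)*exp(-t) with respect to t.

(-t**3 - 7*t**2 - 16*t - 20)*exp(-t) + C

Use integration by parts with u = t**3 + 4*t**2 + 2*t + 4, dv = exp(-t) dt, so v = -exp(-t).
Apply parts 3 times (tabular method): alternate signs, differentiate u down to 0, integrate dv up.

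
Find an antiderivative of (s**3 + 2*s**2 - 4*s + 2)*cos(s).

s**3*sin(s) + 2*s**2*sin(s) + 3*s**2*cos(s) - 10*s*sin(s) + 4*s*cos(s) - 2*sin(s) - 10*cos(s) + C

Use integration by parts with u = s**3 + 2*s**2 - 4*s + 2, dv = cos(s) ds, so v = sin(s).
Apply parts 3 times (tabular method): alternate signs, differentiate u down to 0, integrate dv up.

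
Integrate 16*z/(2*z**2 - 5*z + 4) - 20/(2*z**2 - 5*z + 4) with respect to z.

4*log(2*z**2 - 5*z + 4) + C

Let u = 2*z**2 - 5*z + 4, so du = (4*z - 5) dz.
Rewriting, the integral becomes 4·∫ 1/u du = 4·log(u).
Substituting back, u = 2*z**2 - 5*z + 4.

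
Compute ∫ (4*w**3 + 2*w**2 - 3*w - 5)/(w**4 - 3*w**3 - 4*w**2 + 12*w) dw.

-5*log(w)/12 + 112*log(w - 3)/15 - 29*log(w - 2)/8 + 23*log(w + 2)/40 + C

Factor the denominator: w*(w - 3)*(w - 2)*(w + 2).
Partial-fraction decomposition: 23/(40*(w + 2)) - 29/(8*(w - 2)) + 112/(15*(w - 3)) - 5/(12*w).
Integrate each term: A/(w−a) contributes A·log|w−a|.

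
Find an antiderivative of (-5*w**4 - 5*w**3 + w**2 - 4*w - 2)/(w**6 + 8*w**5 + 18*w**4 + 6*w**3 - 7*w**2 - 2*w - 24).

-log(w - 1)/8 + log(w + 2) - 251*log(w + 3)/40 + 93*log(w + 4)/17 - 3*log(w**2 + 1)/85 + 31*atan(w)/170 + C

Factor the denominator: (w - 1)*(w + 2)*(w + 3)*(w + 4)*(w**2 + 1).
Partial-fraction decomposition: -(12*w - 31)/(170*(w**2 + 1)) + 93/(17*(w + 4)) - 251/(40*(w + 3)) + 1/(w + 2) - 1/(8*(w - 1)).
Integrate each term; A/(w−a) gives A·log|w−a|; the (Bw+D)/(w²+p²) term gives a log and an atan.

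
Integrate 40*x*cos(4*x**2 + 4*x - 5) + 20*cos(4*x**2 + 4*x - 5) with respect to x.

5*sin(4*x**2 + 4*x - 5) + C

Let u = 4*x**2 + 4*x - 5, so du = (8*x + 4) dx.
Rewriting, the integral becomes 5·∫ cos(u) du = 5·sin(u).
Substituting back, u = 4*x**2 + 4*x - 5.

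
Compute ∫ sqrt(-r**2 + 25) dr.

r*sqrt(-r**2 + 25)/2 + 25*asin(r/5)/2 + C

Substitute r = 5·sin(θ), so dr = 5·cos(θ) dθ and the radical becomes sqrt(-r**2 + 25) = 5·cos(θ) by the Pythagorean identity.
Integrate the resulting trig expression in θ, then back-substitute θ = asin(r/5), sin(θ) = r/5, cos(θ) = sqrt(-r**2 + 25)/5 (absorbing any constant into C).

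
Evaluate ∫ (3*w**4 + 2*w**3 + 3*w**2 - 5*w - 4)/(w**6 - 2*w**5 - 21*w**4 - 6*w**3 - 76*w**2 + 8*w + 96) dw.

2197*log(w - 6)/7000 + log(w - 1)/250 + log(w + 1)/42 - 88*log(w + 4)/375 - 107*log(w**2 + 4)/2000 + 99*atan(w/2)/1000 + C

Factor the denominator: (w - 6)*(w - 1)*(w + 1)*(w + 4)*(w**2 + 4).
Partial-fraction decomposition: -(107*w - 198)/(1000*(w**2 + 4)) - 88/(375*(w + 4)) + 1/(42*(w + 1)) + 1/(250*(w - 1)) + 2197/(7000*(w - 6)).
Integrate each term; A/(w−a) gives A·log|w−a|; the (Bw+D)/(w²+p²) term gives a log and an atan.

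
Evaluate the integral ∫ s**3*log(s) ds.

s**4*log(s)/4 - s**4/16 + C

Use integration by parts with u = log(s), dv = s**3 ds.
Then du = 1/s ds and v = s**4/4.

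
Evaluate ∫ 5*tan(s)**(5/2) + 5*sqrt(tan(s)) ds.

10*tan(s)**(3/2)/3 + C

Let u = tan(s), so du = (tan(s)**2 + 1) ds.
Rewriting, the integral becomes 5·∫ √u du = 5·(2/3)u^(3/2).
Substituting back, u = tan(s).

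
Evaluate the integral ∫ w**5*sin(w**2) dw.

Let u = w², du = 2w dw; rewrite as (1/2)∫ u^2·sin(1u) du.
Now integrate by parts 2 times.

-w**4*cos(w**2)/2 + w**2*sin(w**2) + cos(w**2) + C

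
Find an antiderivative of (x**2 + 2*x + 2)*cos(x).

Use integration by parts with u = x**2 + 2*x + 2, dv = cos(x) dx, so v = sin(x).
Apply parts 2 times (tabular method): alternate signs, differentiate u down to 0, integrate dv up.

x**2*sin(x) + 2*x*sin(x) + 2*x*cos(x) + 2*cos(x) + C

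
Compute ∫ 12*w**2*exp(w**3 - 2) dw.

Let u = w**3 - 2, so du = (3*w**2) dw.
Rewriting, the integral becomes 4·∫ e^u du = 4·e^u.
Substituting back, u = w**3 - 2.

4*exp(w**3 - 2) + C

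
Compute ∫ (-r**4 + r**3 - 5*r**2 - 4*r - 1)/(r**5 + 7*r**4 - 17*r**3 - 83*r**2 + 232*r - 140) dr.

Factor the denominator: (r - 2)**2*(r - 1)*(r + 5)*(r + 7).
Partial-fraction decomposition: -1481/(648*(r + 7)) + 214/(147*(r + 5)) - 5/(24*(r - 1)) + 151/(3969*(r - 2)) - 37/(63*(r - 2)**2).
Integrate each term; A/(r−a) gives A·log|r−a|; A/(r−a)² gives −A/(r−a).

151*log(r - 2)/3969 - 5*log(r - 1)/24 + 214*log(r + 5)/147 - 1481*log(r + 7)/648 + 37/(63*r - 126) + C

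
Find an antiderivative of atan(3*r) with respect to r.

Use integration by parts with u = arctan(3*r), dv = dr.
Then du = 3/(9*r**2 + 1) dr.

r*atan(3*r) - log(9*r**2 + 1)/6 + C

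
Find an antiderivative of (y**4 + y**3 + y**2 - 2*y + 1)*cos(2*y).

y**4*sin(2*y)/2 + y**3*sin(2*y)/2 + y**3*cos(2*y) - y**2*sin(2*y) + 3*y**2*cos(2*y)/4 - 7*y*sin(2*y)/4 - y*cos(2*y) + sin(2*y) - 7*cos(2*y)/8 + C

Use integration by parts with u = y**4 + y**3 + y**2 - 2*y + 1, dv = cos(2*y) dy, so v = sin(2*y)/2.
Apply parts 4 times (tabular method): alternate signs, differentiate u down to 0, integrate dv up.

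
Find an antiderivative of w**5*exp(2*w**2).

Let u = w², du = 2w dw; rewrite as (1/2)∫ u^2·exp(2u) du.
Now integrate by parts 2 times.

(2*w**4 - 2*w**2 + 1)*exp(2*w**2)/8 + C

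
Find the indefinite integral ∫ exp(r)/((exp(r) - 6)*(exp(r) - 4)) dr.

log(exp(r) - 6)/2 - log(exp(r) - 4)/2 + C

Let u = e^r, du = e^r dr.
The integral becomes ∫ du/((u-4)(u-6)); decompose into partial fractions.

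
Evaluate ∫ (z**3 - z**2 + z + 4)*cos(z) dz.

z**3*sin(z) - z**2*sin(z) + 3*z**2*cos(z) - 5*z*sin(z) - 2*z*cos(z) + 6*sin(z) - 5*cos(z) + C

Use integration by parts with u = z**3 - z**2 + z + 4, dv = cos(z) dz, so v = sin(z).
Apply parts 3 times (tabular method): alternate signs, differentiate u down to 0, integrate dv up.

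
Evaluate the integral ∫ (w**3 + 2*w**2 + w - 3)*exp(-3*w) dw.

(-w**3 - 3*w**2 - 3*w + 2)*exp(-3*w)/3 + C

Use integration by parts with u = w**3 + 2*w**2 + w - 3, dv = exp(-3*w) dw, so v = -exp(-3*w)/3.
Apply parts 3 times (tabular method): alternate signs, differentiate u down to 0, integrate dv up.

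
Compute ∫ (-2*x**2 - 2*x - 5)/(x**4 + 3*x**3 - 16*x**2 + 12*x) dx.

Factor the denominator: x*(x - 2)*(x - 1)*(x + 6).
Partial-fraction decomposition: 65/(336*(x + 6)) + 9/(7*(x - 1)) - 17/(16*(x - 2)) - 5/(12*x).
Integrate each term: A/(x−a) contributes A·log|x−a|.

-5*log(x)/12 - 17*log(x - 2)/16 + 9*log(x - 1)/7 + 65*log(x + 6)/336 + C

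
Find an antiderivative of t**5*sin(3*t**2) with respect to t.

-t**4*cos(3*t**2)/6 + t**2*sin(3*t**2)/9 + cos(3*t**2)/27 + C

Let u = t², du = 2t dt; rewrite as (1/2)∫ u^2·sin(3u) du.
Now integrate by parts 2 times.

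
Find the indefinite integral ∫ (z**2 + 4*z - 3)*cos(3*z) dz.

Use integration by parts with u = z**2 + 4*z - 3, dv = cos(3*z) dz, so v = sin(3*z)/3.
Apply parts 2 times (tabular method): alternate signs, differentiate u down to 0, integrate dv up.

z**2*sin(3*z)/3 + 4*z*sin(3*z)/3 + 2*z*cos(3*z)/9 - 29*sin(3*z)/27 + 4*cos(3*z)/9 + C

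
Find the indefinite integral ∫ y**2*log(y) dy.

y**3*log(y)/3 - y**3/9 + C

Use integration by parts with u = log(y), dv = y**2 dy.
Then du = 1/y dy and v = y**3/3.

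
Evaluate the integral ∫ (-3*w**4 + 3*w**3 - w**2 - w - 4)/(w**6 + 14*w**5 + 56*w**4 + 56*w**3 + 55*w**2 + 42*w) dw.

-2*log(w)/21 + log(w + 1)/6 - 457*log(w + 6)/111 + 4139*log(w + 7)/1050 + 48*log(w**2 + 1)/925 + 53*atan(w)/925 + C

Factor the denominator: w*(w + 1)*(w + 6)*(w + 7)*(w**2 + 1).
Partial-fraction decomposition: (96*w + 53)/(925*(w**2 + 1)) + 4139/(1050*(w + 7)) - 457/(111*(w + 6)) + 1/(6*(w + 1)) - 2/(21*w).
Integrate each term; A/(w−a) gives A·log|w−a|; the (Bw+D)/(w²+p²) term gives a log and an atan.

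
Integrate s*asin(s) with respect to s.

s**2*asin(s)/2 + s*sqrt(-s**2 + 1)/4 - asin(s)/4 + C

Use integration by parts with u = arcsin(s), dv = s ds.
Then du = 1/sqrt(-s**2 + 1) ds.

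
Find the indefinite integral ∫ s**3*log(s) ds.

s**4*log(s)/4 - s**4/16 + C

Use integration by parts with u = log(s), dv = s**3 ds.
Then du = 1/s ds and v = s**4/4.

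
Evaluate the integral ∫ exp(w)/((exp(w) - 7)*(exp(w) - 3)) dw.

log(exp(w) - 7)/4 - log(exp(w) - 3)/4 + C

Let u = e^w, du = e^w dw.
The integral becomes ∫ du/((u-7)(u-3)); decompose into partial fractions.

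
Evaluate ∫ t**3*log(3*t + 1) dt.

t**4*log(3*t + 1)/4 - t**4/16 + t**3/36 - t**2/72 + t/108 - log(3*t + 1)/324 + C

Use integration by parts with u = log(3*t + 1), dv = t**3 dt.
Then du = 3/(3*t + 1) dt and v = t**4/4.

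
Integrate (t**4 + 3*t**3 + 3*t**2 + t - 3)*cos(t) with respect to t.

t**4*sin(t) + 3*t**3*sin(t) + 4*t**3*cos(t) - 9*t**2*sin(t) + 9*t**2*cos(t) - 17*t*sin(t) - 18*t*cos(t) + 15*sin(t) - 17*cos(t) + C

Use integration by parts with u = t**4 + 3*t**3 + 3*t**2 + t - 3, dv = cos(t) dt, so v = sin(t).
Apply parts 4 times (tabular method): alternate signs, differentiate u down to 0, integrate dv up.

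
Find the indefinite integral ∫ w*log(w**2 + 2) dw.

w**2*log(w**2 + 2)/2 - w**2/2 + log(w**2 + 2) + C

Let u = w**2 + 2, so du = (2*w) dw.
The integral becomes (1/2)·∫ log(u) du; integrate by parts with u′=log(u), dv′=du.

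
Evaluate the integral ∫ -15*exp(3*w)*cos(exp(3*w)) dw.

Let u = exp(3*w), so du = (3*exp(3*w)) dw.
Rewriting, the integral becomes -5·∫ cos(u) du = -5·sin(u).
Substituting back, u = exp(3*w).

-5*sin(exp(3*w)) + C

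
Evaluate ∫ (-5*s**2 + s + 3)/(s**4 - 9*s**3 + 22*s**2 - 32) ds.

Factor the denominator: (s - 4)**2*(s - 2)*(s + 1).
Partial-fraction decomposition: 1/(25*(s + 1)) - 5/(4*(s - 2)) + 121/(100*(s - 4)) - 73/(10*(s - 4)**2).
Integrate each term; A/(s−a) gives A·log|s−a|; A/(s−a)² gives −A/(s−a).

121*log(s - 4)/100 - 5*log(s - 2)/4 + log(s + 1)/25 + 73/(10*s - 40) + C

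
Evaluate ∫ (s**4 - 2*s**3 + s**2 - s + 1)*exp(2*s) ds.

Use integration by parts with u = s**4 - 2*s**3 + s**2 - s + 1, dv = exp(2*s) ds, so v = exp(2*s)/2.
Apply parts 4 times (tabular method): alternate signs, differentiate u down to 0, integrate dv up.

(s**4 - 4*s**3 + 7*s**2 - 8*s + 5)*exp(2*s)/2 + C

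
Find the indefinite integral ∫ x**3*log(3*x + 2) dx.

Use integration by parts with u = log(3*x + 2), dv = x**3 dx.
Then du = 3/(3*x + 2) dx and v = x**4/4.

x**4*log(3*x + 2)/4 - x**4/16 + x**3/18 - x**2/18 + 2*x/27 - 4*log(3*x + 2)/81 + C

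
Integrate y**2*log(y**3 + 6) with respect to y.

Let u = y**3 + 6, so du = (3*y**2) dy.
The integral becomes (1/3)·∫ log(u) du; integrate by parts with u′=log(u), dv′=du.

y**3*log(y**3 + 6)/3 - y**3/3 + 2*log(y**3 + 6) + C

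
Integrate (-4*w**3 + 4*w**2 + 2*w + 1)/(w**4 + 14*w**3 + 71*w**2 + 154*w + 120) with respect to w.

Factor the denominator: (w + 2)*(w + 3)*(w + 4)*(w + 5).
Partial-fraction decomposition: -197/(2*(w + 5)) + 313/(2*(w + 4)) - 139/(2*(w + 3)) + 15/(2*(w + 2)).
Integrate each term: A/(w−a) contributes A·log|w−a|.

15*log(w + 2)/2 - 139*log(w + 3)/2 + 313*log(w + 4)/2 - 197*log(w + 5)/2 + C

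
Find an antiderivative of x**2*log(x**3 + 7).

Let u = x**3 + 7, so du = (3*x**2) dx.
The integral becomes (1/3)·∫ log(u) du; integrate by parts with u′=log(u), dv′=du.

x**3*log(x**3 + 7)/3 - x**3/3 + 7*log(x**3 + 7)/3 + C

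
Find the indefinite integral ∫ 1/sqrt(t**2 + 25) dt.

log(t + sqrt(t**2 + 25)) + C

Substitute t = 5·tan(θ), so dt = 5·sec(θ)^2 dθ and the radical becomes sqrt(t**2 + 25) = 5·sec(θ) by the Pythagorean identity.
Integrate the resulting trig expression in θ, then back-substitute tan(θ) = t/5, sec(θ) = sqrt(t**2 + 25)/5 (absorbing any constant into C).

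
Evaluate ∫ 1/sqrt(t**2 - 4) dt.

log(t + sqrt(t**2 - 4)) + C

Substitute t = 2·sec(θ), so dt = 2·sec(θ)*tan(θ) dθ and the radical becomes sqrt(t**2 - 4) = 2·tan(θ) by the Pythagorean identity.
Integrate the resulting trig expression in θ, then back-substitute sec(θ) = t/2, tan(θ) = sqrt(t**2 - 4)/2 (absorbing any constant into C).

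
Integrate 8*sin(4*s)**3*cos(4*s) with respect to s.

sin(4*s)**4/2 + C

Let u = sin(4*s), so du = (4*cos(4*s)) ds.
Rewriting, the integral becomes 2·∫ u^3 du = 2·u^4/4.
Substituting back, u = sin(4*s).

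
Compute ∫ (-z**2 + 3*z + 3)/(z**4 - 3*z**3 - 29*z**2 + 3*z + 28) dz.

Factor the denominator: (z - 7)*(z - 1)*(z + 1)*(z + 4).
Partial-fraction decomposition: 5/(33*(z + 4)) - 1/(48*(z + 1)) - 1/(12*(z - 1)) - 25/(528*(z - 7)).
Integrate each term: A/(z−a) contributes A·log|z−a|.

-25*log(z - 7)/528 - log(z - 1)/12 - log(z + 1)/48 + 5*log(z + 4)/33 + C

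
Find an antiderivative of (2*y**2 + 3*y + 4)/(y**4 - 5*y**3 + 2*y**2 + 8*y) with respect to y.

log(y)/2 + 6*log(y - 4)/5 - 3*log(y - 2)/2 - log(y + 1)/5 + C

Factor the denominator: y*(y - 4)*(y - 2)*(y + 1).
Partial-fraction decomposition: -1/(5*(y + 1)) - 3/(2*(y - 2)) + 6/(5*(y - 4)) + 1/(2*y).
Integrate each term: A/(y−a) contributes A·log|y−a|.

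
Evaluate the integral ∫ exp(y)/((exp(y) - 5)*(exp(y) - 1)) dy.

log(exp(y) - 5)/4 - log(exp(y) - 1)/4 + C

Let u = e^y, du = e^y dy.
The integral becomes ∫ du/((u-1)(u-5)); decompose into partial fractions.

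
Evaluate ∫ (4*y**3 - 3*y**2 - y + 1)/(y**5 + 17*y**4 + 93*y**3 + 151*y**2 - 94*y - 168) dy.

Factor the denominator: (y - 1)*(y + 1)*(y + 4)*(y + 6)*(y + 7).
Partial-fraction decomposition: -1511/(144*(y + 7)) + 193/(14*(y + 6)) - 299/(90*(y + 4)) + 1/(36*(y + 1)) + 1/(560*(y - 1)).
Integrate each term: A/(y−a) contributes A·log|y−a|.

log(y - 1)/560 + log(y + 1)/36 - 299*log(y + 4)/90 + 193*log(y + 6)/14 - 1511*log(y + 7)/144 + C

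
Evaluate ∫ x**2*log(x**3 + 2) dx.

x**3*log(x**3 + 2)/3 - x**3/3 + 2*log(x**3 + 2)/3 + C

Let u = x**3 + 2, so du = (3*x**2) dx.
The integral becomes (1/3)·∫ log(u) du; integrate by parts with u′=log(u), dv′=du.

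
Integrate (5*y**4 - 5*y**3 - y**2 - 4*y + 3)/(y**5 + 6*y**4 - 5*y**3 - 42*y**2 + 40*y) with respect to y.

Factor the denominator: y*(y - 2)*(y - 1)*(y + 4)*(y + 5).
Partial-fraction decomposition: 1874/(105*(y + 5)) - 1603/(120*(y + 4)) + 1/(15*(y - 1)) + 31/(84*(y - 2)) + 3/(40*y).
Integrate each term: A/(y−a) contributes A·log|y−a|.

3*log(y)/40 + 31*log(y - 2)/84 + log(y - 1)/15 - 1603*log(y + 4)/120 + 1874*log(y + 5)/105 + C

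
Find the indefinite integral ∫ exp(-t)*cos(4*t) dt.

4*exp(-t)*sin(4*t)/17 - exp(-t)*cos(4*t)/17 + C

Let I denote the integral. Integrate by parts with u = cos(4*t), dv = exp(-t) dt, so v = -exp(-t): I = -exp(-t)*cos(4*t) − 4·∫ exp(-t)*sin(4*t) dt.
Apply parts again with u = sin(4*t), dv = exp(-t) dt: ∫ exp(-t)*sin(4*t) dt = -exp(-t)*sin(4*t) + 4·I. Substituting back brings back I: I = 4*exp(-t)*sin(4*t) - exp(-t)*cos(4*t) − 16·I.
Solving for I: (1 + 16)·I equals the remaining terms, so I = (1/17)·(4*exp(-t)*sin(4*t) - exp(-t)*cos(4*t)).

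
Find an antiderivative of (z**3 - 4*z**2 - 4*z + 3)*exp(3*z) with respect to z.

(9*z**3 - 45*z**2 - 6*z + 29)*exp(3*z)/27 + C

Use integration by parts with u = z**3 - 4*z**2 - 4*z + 3, dv = exp(3*z) dz, so v = exp(3*z)/3.
Apply parts 3 times (tabular method): alternate signs, differentiate u down to 0, integrate dv up.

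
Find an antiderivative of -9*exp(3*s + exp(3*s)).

-3*exp(exp(3*s)) + C

Let u = exp(3*s), so du = (3*exp(3*s)) ds.
Rewriting, the integral becomes -3·∫ e^u du = -3·e^u.
Substituting back, u = exp(3*s).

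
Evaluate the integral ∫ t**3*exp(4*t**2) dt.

(4*t**2 - 1)*exp(4*t**2)/32 + C

Let u = t², du = 2t dt; rewrite as (1/2)∫ u^1·exp(4u) du.
Now integrate by parts 1 time.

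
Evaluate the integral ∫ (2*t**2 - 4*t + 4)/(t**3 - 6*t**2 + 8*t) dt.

log(t)/2 + 5*log(t - 4)/2 - log(t - 2) + C

Factor the denominator: t*(t - 4)*(t - 2).
Partial-fraction decomposition: -1/(t - 2) + 5/(2*(t - 4)) + 1/(2*t).
Integrate each term: A/(t−a) contributes A·log|t−a|.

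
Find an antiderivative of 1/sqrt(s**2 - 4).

Substitute s = 2·sec(θ), so ds = 2·sec(θ)*tan(θ) dθ and the radical becomes sqrt(s**2 - 4) = 2·tan(θ) by the Pythagorean identity.
Integrate the resulting trig expression in θ, then back-substitute sec(θ) = s/2, tan(θ) = sqrt(s**2 - 4)/2 (absorbing any constant into C).

log(s + sqrt(s**2 - 4)) + C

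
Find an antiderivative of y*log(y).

y**2*log(y)/2 - y**2/4 + C

Use integration by parts with u = log(y), dv = y dy.
Then du = 1/y dy and v = y**2/2.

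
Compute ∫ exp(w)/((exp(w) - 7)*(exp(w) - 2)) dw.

log(exp(w) - 7)/5 - log(exp(w) - 2)/5 + C

Let u = e^w, du = e^w dw.
The integral becomes ∫ du/((u-7)(u-2)); decompose into partial fractions.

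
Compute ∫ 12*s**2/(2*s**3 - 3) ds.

Let u = 2*s**3 - 3, so du = (6*s**2) ds.
Rewriting, the integral becomes 2·∫ 1/u du = 2·log(u).
Substituting back, u = 2*s**3 - 3.

2*log(2*s**3 - 3) + C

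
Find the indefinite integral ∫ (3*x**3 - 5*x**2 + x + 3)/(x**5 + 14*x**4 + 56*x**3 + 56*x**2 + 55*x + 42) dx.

-log(x + 1)/10 + 831*log(x + 6)/185 - 213*log(x + 7)/50 - 61*log(x**2 + 1)/925 + 29*atan(x)/925 + C

Factor the denominator: (x + 1)*(x + 6)*(x + 7)*(x**2 + 1).
Partial-fraction decomposition: -(122*x - 29)/(925*(x**2 + 1)) - 213/(50*(x + 7)) + 831/(185*(x + 6)) - 1/(10*(x + 1)).
Integrate each term; A/(x−a) gives A·log|x−a|; the (Bx+D)/(x²+p²) term gives a log and an atan.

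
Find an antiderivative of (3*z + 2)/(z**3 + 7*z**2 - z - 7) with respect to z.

Factor the denominator: (z - 1)*(z + 1)*(z + 7).
Partial-fraction decomposition: -19/(48*(z + 7)) + 1/(12*(z + 1)) + 5/(16*(z - 1)).
Integrate each term: A/(z−a) contributes A·log|z−a|.

5*log(z - 1)/16 + log(z + 1)/12 - 19*log(z + 7)/48 + C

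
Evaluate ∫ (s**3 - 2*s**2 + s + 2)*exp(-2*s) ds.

(-4*s**3 + 2*s**2 - 2*s - 9)*exp(-2*s)/8 + C

Use integration by parts with u = s**3 - 2*s**2 + s + 2, dv = exp(-2*s) ds, so v = -exp(-2*s)/2.
Apply parts 3 times (tabular method): alternate signs, differentiate u down to 0, integrate dv up.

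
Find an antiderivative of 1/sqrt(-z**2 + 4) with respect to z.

Substitute z = 2·sin(θ), so dz = 2·cos(θ) dθ and the radical becomes sqrt(-z**2 + 4) = 2·cos(θ) by the Pythagorean identity.
Integrate the resulting trig expression in θ, then back-substitute θ = asin(z/2), sin(θ) = z/2, cos(θ) = sqrt(-z**2 + 4)/2 (absorbing any constant into C).

asin(z/2) + C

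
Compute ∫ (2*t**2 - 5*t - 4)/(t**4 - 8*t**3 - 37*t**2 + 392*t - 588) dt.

59*log(t - 7)/70 - 19*log(t - 6)/26 - log(t - 2)/30 - 43*log(t + 7)/546 + C

Factor the denominator: (t - 7)*(t - 6)*(t - 2)*(t + 7).
Partial-fraction decomposition: -43/(546*(t + 7)) - 1/(30*(t - 2)) - 19/(26*(t - 6)) + 59/(70*(t - 7)).
Integrate each term: A/(t−a) contributes A·log|t−a|.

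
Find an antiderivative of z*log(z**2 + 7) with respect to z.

z**2*log(z**2 + 7)/2 - z**2/2 + 7*log(z**2 + 7)/2 + C

Let u = z**2 + 7, so du = (2*z) dz.
The integral becomes (1/2)·∫ log(u) du; integrate by parts with u′=log(u), dv′=du.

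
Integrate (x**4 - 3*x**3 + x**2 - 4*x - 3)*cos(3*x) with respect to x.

x**4*sin(3*x)/3 - x**3*sin(3*x) + 4*x**3*cos(3*x)/9 - x**2*sin(3*x)/9 - x**2*cos(3*x) - 2*x*sin(3*x)/3 - 2*x*cos(3*x)/27 - 79*sin(3*x)/81 - 2*cos(3*x)/9 + C

Use integration by parts with u = x**4 - 3*x**3 + x**2 - 4*x - 3, dv = cos(3*x) dx, so v = sin(3*x)/3.
Apply parts 4 times (tabular method): alternate signs, differentiate u down to 0, integrate dv up.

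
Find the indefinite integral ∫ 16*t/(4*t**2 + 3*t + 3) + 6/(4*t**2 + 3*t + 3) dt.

2*log(4*t**2 + 3*t + 3) + C

Let u = 4*t**2 + 3*t + 3, so du = (8*t + 3) dt.
Rewriting, the integral becomes 2·∫ 1/u du = 2·log(u).
Substituting back, u = 4*t**2 + 3*t + 3.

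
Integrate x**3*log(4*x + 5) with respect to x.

x**4*log(4*x + 5)/4 - x**4/16 + 5*x**3/48 - 25*x**2/128 + 125*x/256 - 625*log(4*x + 5)/1024 + C

Use integration by parts with u = log(4*x + 5), dv = x**3 dx.
Then du = 4/(4*x + 5) dx and v = x**4/4.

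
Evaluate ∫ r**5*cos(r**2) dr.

r**4*sin(r**2)/2 + r**2*cos(r**2) - sin(r**2) + C

Let u = r², du = 2r dr; rewrite as (1/2)∫ u^2·cos(1u) du.
Now integrate by parts 2 times.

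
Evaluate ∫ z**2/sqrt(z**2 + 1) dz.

z*sqrt(z**2 + 1)/2 - log(z + sqrt(z**2 + 1))/2 + C

Substitute z = tan(θ), so dz = sec(θ)^2 dθ and the radical becomes sqrt(z**2 + 1) = sec(θ) by the Pythagorean identity.
Integrate the resulting trig expression in θ, then back-substitute tan(θ) = z, sec(θ) = sqrt(z**2 + 1) (absorbing any constant into C).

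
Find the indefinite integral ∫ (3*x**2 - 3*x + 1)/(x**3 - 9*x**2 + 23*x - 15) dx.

61*log(x - 5)/8 - 19*log(x - 3)/4 + log(x - 1)/8 + C

Factor the denominator: (x - 5)*(x - 3)*(x - 1).
Partial-fraction decomposition: 1/(8*(x - 1)) - 19/(4*(x - 3)) + 61/(8*(x - 5)).
Integrate each term: A/(x−a) contributes A·log|x−a|.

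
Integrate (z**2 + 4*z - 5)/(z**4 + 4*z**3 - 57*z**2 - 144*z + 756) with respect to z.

Factor the denominator: (z - 6)*(z - 3)*(z + 6)*(z + 7).
Partial-fraction decomposition: -8/(65*(z + 7)) + 7/(108*(z + 6)) - 8/(135*(z - 3)) + 55/(468*(z - 6)).
Integrate each term: A/(z−a) contributes A·log|z−a|.

55*log(z - 6)/468 - 8*log(z - 3)/135 + 7*log(z + 6)/108 - 8*log(z + 7)/65 + C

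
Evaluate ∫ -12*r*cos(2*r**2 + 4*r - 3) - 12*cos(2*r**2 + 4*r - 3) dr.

-3*sin(2*r**2 + 4*r - 3) + C

Let u = 2*r**2 + 4*r - 3, so du = (4*r + 4) dr.
Rewriting, the integral becomes -3·∫ cos(u) du = -3·sin(u).
Substituting back, u = 2*r**2 + 4*r - 3.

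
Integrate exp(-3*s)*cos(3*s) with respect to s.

Let I denote the integral. Integrate by parts with u = cos(3*s), dv = exp(-3*s) ds, so v = -exp(-3*s)/3: I = -exp(-3*s)*cos(3*s)/3 − ∫ exp(-3*s)*sin(3*s) ds.
Apply parts again with u = sin(3*s), dv = exp(-3*s) ds: ∫ exp(-3*s)*sin(3*s) ds = -exp(-3*s)*sin(3*s)/3 + I. Substituting back brings back I: I = exp(-3*s)*sin(3*s)/3 - exp(-3*s)*cos(3*s)/3 − I.
Solving for I: (1 + 1)·I equals the remaining terms, so I = (1/2)·(exp(-3*s)*sin(3*s)/3 - exp(-3*s)*cos(3*s)/3).

exp(-3*s)*sin(3*s)/6 - exp(-3*s)*cos(3*s)/6 + C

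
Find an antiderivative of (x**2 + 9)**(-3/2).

Substitute x = 3·tan(θ), so dx = 3·sec(θ)^2 dθ and the radical becomes sqrt(x**2 + 9) = 3·sec(θ) by the Pythagorean identity.
Integrate the resulting trig expression in θ, then back-substitute tan(θ) = x/3, sec(θ) = sqrt(x**2 + 9)/3 (absorbing any constant into C).

x/(9*sqrt(x**2 + 9)) + C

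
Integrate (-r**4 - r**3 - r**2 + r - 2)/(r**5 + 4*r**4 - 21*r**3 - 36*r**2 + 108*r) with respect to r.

-log(r)/54 - 58*log(r - 3)/81 + 7*log(r - 2)/20 + 34*log(r + 3)/135 - 281*log(r + 6)/324 + C

Factor the denominator: r*(r - 3)*(r - 2)*(r + 3)*(r + 6).
Partial-fraction decomposition: -281/(324*(r + 6)) + 34/(135*(r + 3)) + 7/(20*(r - 2)) - 58/(81*(r - 3)) - 1/(54*r).
Integrate each term: A/(r−a) contributes A·log|r−a|.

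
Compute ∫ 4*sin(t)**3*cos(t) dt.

sin(t)**4 + C

Let u = sin(t), so du = (cos(t)) dt.
Rewriting, the integral becomes 4·∫ u^3 du = 4·u^4/4.
Substituting back, u = sin(t).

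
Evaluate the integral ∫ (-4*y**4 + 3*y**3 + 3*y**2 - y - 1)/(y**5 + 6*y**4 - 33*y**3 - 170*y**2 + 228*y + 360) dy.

-1028*log(y - 5)/1089 + 31*log(y - 2)/576 - 2*log(y + 1)/225 - 600343*log(y + 6)/193600 - 5719/(440*y + 2640) + C

Factor the denominator: (y - 5)*(y - 2)*(y + 1)*(y + 6)**2.
Partial-fraction decomposition: -600343/(193600*(y + 6)) + 5719/(440*(y + 6)**2) - 2/(225*(y + 1)) + 31/(576*(y - 2)) - 1028/(1089*(y - 5)).
Integrate each term; A/(y−a) gives A·log|y−a|; A/(y−a)² gives −A/(y−a).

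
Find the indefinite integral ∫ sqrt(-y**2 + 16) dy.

Substitute y = 4·sin(θ), so dy = 4·cos(θ) dθ and the radical becomes sqrt(-y**2 + 16) = 4·cos(θ) by the Pythagorean identity.
Integrate the resulting trig expression in θ, then back-substitute θ = asin(y/4), sin(θ) = y/4, cos(θ) = sqrt(-y**2 + 16)/4 (absorbing any constant into C).

y*sqrt(-y**2 + 16)/2 + 8*asin(y/4) + C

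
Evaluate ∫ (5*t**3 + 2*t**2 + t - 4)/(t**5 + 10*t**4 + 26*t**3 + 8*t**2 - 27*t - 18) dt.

Factor the denominator: (t - 1)*(t + 1)**2*(t + 3)*(t + 6).
Partial-fraction decomposition: -1018/(525*(t + 6)) + 31/(12*(t + 3)) - 17/(25*(t + 1)) + 2/(5*(t + 1)**2) + 1/(28*(t - 1)).
Integrate each term; A/(t−a) gives A·log|t−a|; A/(t−a)² gives −A/(t−a).

log(t - 1)/28 - 17*log(t + 1)/25 + 31*log(t + 3)/12 - 1018*log(t + 6)/525 - 2/(5*t + 5) + C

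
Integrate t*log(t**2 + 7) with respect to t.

t**2*log(t**2 + 7)/2 - t**2/2 + 7*log(t**2 + 7)/2 + C

Let u = t**2 + 7, so du = (2*t) dt.
The integral becomes (1/2)·∫ log(u) du; integrate by parts with u′=log(u), dv′=du.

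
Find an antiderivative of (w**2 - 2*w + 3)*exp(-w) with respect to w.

Use integration by parts with u = w**2 - 2*w + 3, dv = exp(-w) dw, so v = -exp(-w).
Apply parts 2 times (tabular method): alternate signs, differentiate u down to 0, integrate dv up.

(-w**2 - 3)*exp(-w) + C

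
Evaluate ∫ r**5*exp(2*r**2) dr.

Let u = r², du = 2r dr; rewrite as (1/2)∫ u^2·exp(2u) du.
Now integrate by parts 2 times.

(2*r**4 - 2*r**2 + 1)*exp(2*r**2)/8 + C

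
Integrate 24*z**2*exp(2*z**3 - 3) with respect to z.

4*exp(2*z**3 - 3) + C

Let u = 2*z**3 - 3, so du = (6*z**2) dz.
Rewriting, the integral becomes 4·∫ e^u du = 4·e^u.
Substituting back, u = 2*z**3 - 3.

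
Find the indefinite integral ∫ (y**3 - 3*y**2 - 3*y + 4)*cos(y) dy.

y**3*sin(y) - 3*y**2*sin(y) + 3*y**2*cos(y) - 9*y*sin(y) - 6*y*cos(y) + 10*sin(y) - 9*cos(y) + C

Use integration by parts with u = y**3 - 3*y**2 - 3*y + 4, dv = cos(y) dy, so v = sin(y).
Apply parts 3 times (tabular method): alternate signs, differentiate u down to 0, integrate dv up.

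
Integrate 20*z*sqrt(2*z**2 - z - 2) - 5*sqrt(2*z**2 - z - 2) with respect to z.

Let u = 2*z**2 - z - 2, so du = (4*z - 1) dz.
Rewriting, the integral becomes 5·∫ √u du = 5·(2/3)u^(3/2).
Substituting back, u = 2*z**2 - z - 2.

10*(2*z**2 - z - 2)**(3/2)/3 + C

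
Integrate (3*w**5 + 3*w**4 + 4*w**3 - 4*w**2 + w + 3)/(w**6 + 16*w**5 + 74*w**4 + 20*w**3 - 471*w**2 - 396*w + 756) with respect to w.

Factor the denominator: (w - 2)*(w - 1)*(w + 3)**2*(w + 6)*(w + 7).
Partial-fraction decomposition: 7465/(192*(w + 7)) - 6817/(168*(w + 6)) + 277/(60*(w + 3)) - 21/(8*(w + 3)**2) - 5/(448*(w - 1)) + 11/(120*(w - 2)).
Integrate each term; A/(w−a) gives A·log|w−a|; A/(w−a)² gives −A/(w−a).

11*log(w - 2)/120 - 5*log(w - 1)/448 + 277*log(w + 3)/60 - 6817*log(w + 6)/168 + 7465*log(w + 7)/192 + 21/(8*w + 24) + C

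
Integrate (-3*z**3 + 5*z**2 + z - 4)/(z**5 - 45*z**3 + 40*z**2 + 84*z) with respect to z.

-log(z)/21 - 233*log(z - 6)/1092 + log(z - 2)/36 - log(z + 1)/42 + 421*log(z + 7)/1638 + C

Factor the denominator: z*(z - 6)*(z - 2)*(z + 1)*(z + 7).
Partial-fraction decomposition: 421/(1638*(z + 7)) - 1/(42*(z + 1)) + 1/(36*(z - 2)) - 233/(1092*(z - 6)) - 1/(21*z).
Integrate each term: A/(z−a) contributes A·log|z−a|.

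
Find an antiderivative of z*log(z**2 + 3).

z**2*log(z**2 + 3)/2 - z**2/2 + 3*log(z**2 + 3)/2 + C

Let u = z**2 + 3, so du = (2*z) dz.
The integral becomes (1/2)·∫ log(u) du; integrate by parts with u′=log(u), dv′=du.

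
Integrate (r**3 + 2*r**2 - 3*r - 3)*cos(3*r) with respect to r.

Use integration by parts with u = r**3 + 2*r**2 - 3*r - 3, dv = cos(3*r) dr, so v = sin(3*r)/3.
Apply parts 3 times (tabular method): alternate signs, differentiate u down to 0, integrate dv up.

r**3*sin(3*r)/3 + 2*r**2*sin(3*r)/3 + r**2*cos(3*r)/3 - 11*r*sin(3*r)/9 + 4*r*cos(3*r)/9 - 31*sin(3*r)/27 - 11*cos(3*r)/27 + C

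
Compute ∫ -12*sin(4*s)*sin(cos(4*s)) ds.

Let u = cos(4*s), so du = (-4*sin(4*s)) ds.
Rewriting, the integral becomes 3·∫ sin(u) du = 3·-cos(u).
Substituting back, u = cos(4*s).

-3*cos(cos(4*s)) + C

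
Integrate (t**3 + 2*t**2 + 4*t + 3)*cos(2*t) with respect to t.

Use integration by parts with u = t**3 + 2*t**2 + 4*t + 3, dv = cos(2*t) dt, so v = sin(2*t)/2.
Apply parts 3 times (tabular method): alternate signs, differentiate u down to 0, integrate dv up.

t**3*sin(2*t)/2 + t**2*sin(2*t) + 3*t**2*cos(2*t)/4 + 5*t*sin(2*t)/4 + t*cos(2*t) + sin(2*t) + 5*cos(2*t)/8 + C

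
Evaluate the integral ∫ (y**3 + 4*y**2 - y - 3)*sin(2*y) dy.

Use integration by parts with u = y**3 + 4*y**2 - y - 3, dv = sin(2*y) dy, so v = -cos(2*y)/2.
Apply parts 3 times (tabular method): alternate signs, differentiate u down to 0, integrate dv up.

-y**3*cos(2*y)/2 + 3*y**2*sin(2*y)/4 - 2*y**2*cos(2*y) + 2*y*sin(2*y) + 5*y*cos(2*y)/4 - 5*sin(2*y)/8 + 5*cos(2*y)/2 + C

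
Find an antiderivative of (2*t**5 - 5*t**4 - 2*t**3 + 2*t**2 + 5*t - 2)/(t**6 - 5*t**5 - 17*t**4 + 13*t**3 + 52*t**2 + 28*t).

-log(t)/14 + 3509*log(t - 7)/3360 + 2*log(t - 2)/45 - 245*log(t + 1)/288 + 11*log(t + 2)/6 - 5/(12*t + 12) + C

Factor the denominator: t*(t - 7)*(t - 2)*(t + 1)**2*(t + 2).
Partial-fraction decomposition: 11/(6*(t + 2)) - 245/(288*(t + 1)) + 5/(12*(t + 1)**2) + 2/(45*(t - 2)) + 3509/(3360*(t - 7)) - 1/(14*t).
Integrate each term; A/(t−a) gives A·log|t−a|; A/(t−a)² gives −A/(t−a).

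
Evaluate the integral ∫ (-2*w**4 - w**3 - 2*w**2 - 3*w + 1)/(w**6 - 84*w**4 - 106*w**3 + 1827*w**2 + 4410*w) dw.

Factor the denominator: w*(w - 7)**2*(w + 3)*(w + 5)*(w + 6).
Partial-fraction decomposition: 2429/(3042*(w + 6)) - 1159/(1440*(w + 5)) + 143/(1800*(w + 3)) - 4370257/(59623200*(w - 7)) - 5263/(10920*(w - 7)**2) + 1/(4410*w).
Integrate each term; A/(w−a) gives A·log|w−a|; A/(w−a)² gives −A/(w−a).

log(w)/4410 - 4370257*log(w - 7)/59623200 + 143*log(w + 3)/1800 - 1159*log(w + 5)/1440 + 2429*log(w + 6)/3042 + 5263/(10920*w - 76440) + C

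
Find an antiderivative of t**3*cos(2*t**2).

t**2*sin(2*t**2)/4 + cos(2*t**2)/8 + C

Let u = t², du = 2t dt; rewrite as (1/2)∫ u^1·cos(2u) du.
Now integrate by parts 1 time.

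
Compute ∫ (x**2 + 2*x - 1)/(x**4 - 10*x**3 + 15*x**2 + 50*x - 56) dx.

31*log(x - 7)/81 - 23*log(x - 4)/54 + log(x - 1)/27 + log(x + 2)/162 + C

Factor the denominator: (x - 7)*(x - 4)*(x - 1)*(x + 2).
Partial-fraction decomposition: 1/(162*(x + 2)) + 1/(27*(x - 1)) - 23/(54*(x - 4)) + 31/(81*(x - 7)).
Integrate each term: A/(x−a) contributes A·log|x−a|.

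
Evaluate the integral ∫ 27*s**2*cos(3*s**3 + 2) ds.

Let u = 3*s**3 + 2, so du = (9*s**2) ds.
Rewriting, the integral becomes 3·∫ cos(u) du = 3·sin(u).
Substituting back, u = 3*s**3 + 2.

3*sin(3*s**3 + 2) + C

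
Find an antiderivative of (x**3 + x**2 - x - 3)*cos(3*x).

Use integration by parts with u = x**3 + x**2 - x - 3, dv = cos(3*x) dx, so v = sin(3*x)/3.
Apply parts 3 times (tabular method): alternate signs, differentiate u down to 0, integrate dv up.

x**3*sin(3*x)/3 + x**2*sin(3*x)/3 + x**2*cos(3*x)/3 - 5*x*sin(3*x)/9 + 2*x*cos(3*x)/9 - 29*sin(3*x)/27 - 5*cos(3*x)/27 + C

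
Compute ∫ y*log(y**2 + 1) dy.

Let u = y**2 + 1, so du = (2*y) dy.
The integral becomes (1/2)·∫ log(u) du; integrate by parts with u′=log(u), dv′=du.

y**2*log(y**2 + 1)/2 - y**2/2 + log(y**2 + 1)/2 + C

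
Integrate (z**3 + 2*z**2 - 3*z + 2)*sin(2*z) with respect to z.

-z**3*cos(2*z)/2 + 3*z**2*sin(2*z)/4 - z**2*cos(2*z) + z*sin(2*z) + 9*z*cos(2*z)/4 - 9*sin(2*z)/8 - cos(2*z)/2 + C

Use integration by parts with u = z**3 + 2*z**2 - 3*z + 2, dv = sin(2*z) dz, so v = -cos(2*z)/2.
Apply parts 3 times (tabular method): alternate signs, differentiate u down to 0, integrate dv up.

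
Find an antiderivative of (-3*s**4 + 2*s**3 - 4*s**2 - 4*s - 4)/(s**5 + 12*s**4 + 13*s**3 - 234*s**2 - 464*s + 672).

Factor the denominator: (s - 4)*(s - 1)*(s + 4)*(s + 6)*(s + 7).
Partial-fraction decomposition: -2687/(88*(s + 7)) + 1111/(35*(s + 6)) - 79/(20*(s + 4)) + 13/(840*(s - 1)) - 181/(660*(s - 4)).
Integrate each term: A/(s−a) contributes A·log|s−a|.

-181*log(s - 4)/660 + 13*log(s - 1)/840 - 79*log(s + 4)/20 + 1111*log(s + 6)/35 - 2687*log(s + 7)/88 + C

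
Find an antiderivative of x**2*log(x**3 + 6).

x**3*log(x**3 + 6)/3 - x**3/3 + 2*log(x**3 + 6) + C

Let u = x**3 + 6, so du = (3*x**2) dx.
The integral becomes (1/3)·∫ log(u) du; integrate by parts with u′=log(u), dv′=du.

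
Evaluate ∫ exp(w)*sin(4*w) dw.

Let I denote the integral. Integrate by parts with u = sin(4*w), dv = exp(w) dw, so v = exp(w): I = exp(w)*sin(4*w) − 4·∫ exp(w)*cos(4*w) dw.
Apply parts again with u = cos(4*w), dv = exp(w) dw: ∫ exp(w)*cos(4*w) dw = exp(w)*cos(4*w) + 4·I. Substituting back brings back I: I = exp(w)*sin(4*w) - 4*exp(w)*cos(4*w) − 16·I.
Solving for I: (1 + 16)·I equals the remaining terms, so I = (1/17)·(exp(w)*sin(4*w) - 4*exp(w)*cos(4*w)).

exp(w)*sin(4*w)/17 - 4*exp(w)*cos(4*w)/17 + C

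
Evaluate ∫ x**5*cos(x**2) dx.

x**4*sin(x**2)/2 + x**2*cos(x**2) - sin(x**2) + C

Let u = x², du = 2x dx; rewrite as (1/2)∫ u^2·cos(1u) du.
Now integrate by parts 2 times.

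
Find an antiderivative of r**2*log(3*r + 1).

Use integration by parts with u = log(3*r + 1), dv = r**2 dr.
Then du = 3/(3*r + 1) dr and v = r**3/3.

r**3*log(3*r + 1)/3 - r**3/9 + r**2/18 - r/27 + log(3*r + 1)/81 + C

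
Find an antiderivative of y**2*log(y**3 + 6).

y**3*log(y**3 + 6)/3 - y**3/3 + 2*log(y**3 + 6) + C

Let u = y**3 + 6, so du = (3*y**2) dy.
The integral becomes (1/3)·∫ log(u) du; integrate by parts with u′=log(u), dv′=du.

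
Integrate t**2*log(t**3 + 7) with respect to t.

Let u = t**3 + 7, so du = (3*t**2) dt.
The integral becomes (1/3)·∫ log(u) du; integrate by parts with u′=log(u), dv′=du.

t**3*log(t**3 + 7)/3 - t**3/3 + 7*log(t**3 + 7)/3 + C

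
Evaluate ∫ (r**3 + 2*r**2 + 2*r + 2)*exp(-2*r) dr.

Use integration by parts with u = r**3 + 2*r**2 + 2*r + 2, dv = exp(-2*r) dr, so v = -exp(-2*r)/2.
Apply parts 3 times (tabular method): alternate signs, differentiate u down to 0, integrate dv up.

(-4*r**3 - 14*r**2 - 22*r - 19)*exp(-2*r)/8 + C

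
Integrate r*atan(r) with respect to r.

r**2*atan(r)/2 - r/2 + atan(r)/2 + C

Use integration by parts with u = arctan(r), dv = r dr.
Then du = 1/(r**2 + 1) dr.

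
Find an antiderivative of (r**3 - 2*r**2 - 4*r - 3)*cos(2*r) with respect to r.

Use integration by parts with u = r**3 - 2*r**2 - 4*r - 3, dv = cos(2*r) dr, so v = sin(2*r)/2.
Apply parts 3 times (tabular method): alternate signs, differentiate u down to 0, integrate dv up.

r**3*sin(2*r)/2 - r**2*sin(2*r) + 3*r**2*cos(2*r)/4 - 11*r*sin(2*r)/4 - r*cos(2*r) - sin(2*r) - 11*cos(2*r)/8 + C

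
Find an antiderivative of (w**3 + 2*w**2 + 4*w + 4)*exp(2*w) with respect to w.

Use integration by parts with u = w**3 + 2*w**2 + 4*w + 4, dv = exp(2*w) dw, so v = exp(2*w)/2.
Apply parts 3 times (tabular method): alternate signs, differentiate u down to 0, integrate dv up.

(4*w**3 + 2*w**2 + 14*w + 9)*exp(2*w)/8 + C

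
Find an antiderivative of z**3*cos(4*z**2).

Let u = z², du = 2z dz; rewrite as (1/2)∫ u^1·cos(4u) du.
Now integrate by parts 1 time.

z**2*sin(4*z**2)/8 + cos(4*z**2)/32 + C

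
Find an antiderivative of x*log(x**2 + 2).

Let u = x**2 + 2, so du = (2*x) dx.
The integral becomes (1/2)·∫ log(u) du; integrate by parts with u′=log(u), dv′=du.

x**2*log(x**2 + 2)/2 - x**2/2 + log(x**2 + 2) + C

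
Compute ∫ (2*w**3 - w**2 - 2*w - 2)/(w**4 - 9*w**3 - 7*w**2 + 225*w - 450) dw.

Factor the denominator: (w - 6)*(w - 5)*(w - 3)*(w + 5).
Partial-fraction decomposition: 267/(880*(w + 5)) + 37/(48*(w - 3)) - 213/(20*(w - 5)) + 382/(33*(w - 6)).
Integrate each term: A/(w−a) contributes A·log|w−a|.

382*log(w - 6)/33 - 213*log(w - 5)/20 + 37*log(w - 3)/48 + 267*log(w + 5)/880 + C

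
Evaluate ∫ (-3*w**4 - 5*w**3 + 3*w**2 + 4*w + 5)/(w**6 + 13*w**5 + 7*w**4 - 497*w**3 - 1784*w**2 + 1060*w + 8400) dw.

-4831*log(w - 6)/62920 + log(w - 2)/168 - 137*log(w + 4)/60 - 1242*log(w + 5)/847 + 149*log(w + 7)/39 - 85/(11*w + 55) + C

Factor the denominator: (w - 6)*(w - 2)*(w + 4)*(w + 5)**2*(w + 7).
Partial-fraction decomposition: 149/(39*(w + 7)) - 1242/(847*(w + 5)) + 85/(11*(w + 5)**2) - 137/(60*(w + 4)) + 1/(168*(w - 2)) - 4831/(62920*(w - 6)).
Integrate each term; A/(w−a) gives A·log|w−a|; A/(w−a)² gives −A/(w−a).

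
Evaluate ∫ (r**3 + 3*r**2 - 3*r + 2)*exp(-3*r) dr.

Use integration by parts with u = r**3 + 3*r**2 - 3*r + 2, dv = exp(-3*r) dr, so v = -exp(-3*r)/3.
Apply parts 3 times (tabular method): alternate signs, differentiate u down to 0, integrate dv up.

(-9*r**3 - 36*r**2 + 3*r - 17)*exp(-3*r)/27 + C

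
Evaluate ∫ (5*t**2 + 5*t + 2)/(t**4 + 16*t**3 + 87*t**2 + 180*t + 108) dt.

log(t + 1)/25 - 16*log(t + 3)/9 + 391*log(t + 6)/225 - 152/(15*t + 90) + C

Factor the denominator: (t + 1)*(t + 3)*(t + 6)**2.
Partial-fraction decomposition: 391/(225*(t + 6)) + 152/(15*(t + 6)**2) - 16/(9*(t + 3)) + 1/(25*(t + 1)).
Integrate each term; A/(t−a) gives A·log|t−a|; A/(t−a)² gives −A/(t−a).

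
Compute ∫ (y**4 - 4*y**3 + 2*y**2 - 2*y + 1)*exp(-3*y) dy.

(-27*y**4 + 72*y**3 + 18*y**2 + 66*y - 5)*exp(-3*y)/81 + C

Use integration by parts with u = y**4 - 4*y**3 + 2*y**2 - 2*y + 1, dv = exp(-3*y) dy, so v = -exp(-3*y)/3.
Apply parts 4 times (tabular method): alternate signs, differentiate u down to 0, integrate dv up.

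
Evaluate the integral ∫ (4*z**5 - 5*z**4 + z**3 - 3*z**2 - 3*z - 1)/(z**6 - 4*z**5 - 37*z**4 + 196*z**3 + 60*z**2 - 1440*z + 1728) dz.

Factor the denominator: (z - 4)**2*(z - 3)*(z - 2)*(z + 3)*(z + 6).
Partial-fraction decomposition: 37891/(21600*(z + 6)) - 1423/(4410*(z + 3)) - 37/(160*(z - 2)) + 557/(54*(z - 3)) - 9206/(1225*(z - 4)) + 2819/(140*(z - 4)**2).
Integrate each term; A/(z−a) gives A·log|z−a|; A/(z−a)² gives −A/(z−a).

-9206*log(z - 4)/1225 + 557*log(z - 3)/54 - 37*log(z - 2)/160 - 1423*log(z + 3)/4410 + 37891*log(z + 6)/21600 - 2819/(140*z - 560) + C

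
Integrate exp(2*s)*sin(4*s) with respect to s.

exp(2*s)*sin(4*s)/10 - exp(2*s)*cos(4*s)/5 + C

Let I denote the integral. Integrate by parts with u = sin(4*s), dv = exp(2*s) ds, so v = exp(2*s)/2: I = exp(2*s)*sin(4*s)/2 − 2·∫ exp(2*s)*cos(4*s) ds.
Apply parts again with u = cos(4*s), dv = exp(2*s) ds: ∫ exp(2*s)*cos(4*s) ds = exp(2*s)*cos(4*s)/2 + 2·I. Substituting back brings back I: I = exp(2*s)*sin(4*s)/2 - exp(2*s)*cos(4*s) − 4·I.
Solving for I: (1 + 4)·I equals the remaining terms, so I = (1/5)·(exp(2*s)*sin(4*s)/2 - exp(2*s)*cos(4*s)).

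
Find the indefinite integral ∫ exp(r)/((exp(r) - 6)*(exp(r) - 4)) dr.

Let u = e^r, du = e^r dr.
The integral becomes ∫ du/((u-6)(u-4)); decompose into partial fractions.

log(exp(r) - 6)/2 - log(exp(r) - 4)/2 + C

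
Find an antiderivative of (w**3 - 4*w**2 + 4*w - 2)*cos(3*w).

Use integration by parts with u = w**3 - 4*w**2 + 4*w - 2, dv = cos(3*w) dw, so v = sin(3*w)/3.
Apply parts 3 times (tabular method): alternate signs, differentiate u down to 0, integrate dv up.

w**3*sin(3*w)/3 - 4*w**2*sin(3*w)/3 + w**2*cos(3*w)/3 + 10*w*sin(3*w)/9 - 8*w*cos(3*w)/9 - 10*sin(3*w)/27 + 10*cos(3*w)/27 + C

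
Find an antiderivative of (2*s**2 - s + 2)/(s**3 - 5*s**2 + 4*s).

Factor the denominator: s*(s - 4)*(s - 1).
Partial-fraction decomposition: -1/(s - 1) + 5/(2*(s - 4)) + 1/(2*s).
Integrate each term: A/(s−a) contributes A·log|s−a|.

log(s)/2 + 5*log(s - 4)/2 - log(s - 1) + C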